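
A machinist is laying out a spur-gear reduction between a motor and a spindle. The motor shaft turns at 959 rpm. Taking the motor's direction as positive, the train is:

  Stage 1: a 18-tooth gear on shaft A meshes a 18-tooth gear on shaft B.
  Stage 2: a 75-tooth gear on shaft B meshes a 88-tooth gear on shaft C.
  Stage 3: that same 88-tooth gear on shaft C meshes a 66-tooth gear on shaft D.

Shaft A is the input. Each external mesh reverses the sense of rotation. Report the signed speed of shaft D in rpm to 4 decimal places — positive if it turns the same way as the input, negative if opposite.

Stage 1 [18T→18T]: ω = 959.0000×18/18 = 959.0000 rpm, dir flips to −; running = −959.0000
Stage 2 [75T→88T]: ω = 959.0000×75/88 = 817.3295 rpm, dir flips to +; running = +817.3295
Stage 3 [88T→66T]: ω = 817.3295×88/66 = 1089.7727 rpm, dir flips to −; running = −1089.7727

-1089.7727 rpm (opposite to input, |ω| = 1089.7727 rpm)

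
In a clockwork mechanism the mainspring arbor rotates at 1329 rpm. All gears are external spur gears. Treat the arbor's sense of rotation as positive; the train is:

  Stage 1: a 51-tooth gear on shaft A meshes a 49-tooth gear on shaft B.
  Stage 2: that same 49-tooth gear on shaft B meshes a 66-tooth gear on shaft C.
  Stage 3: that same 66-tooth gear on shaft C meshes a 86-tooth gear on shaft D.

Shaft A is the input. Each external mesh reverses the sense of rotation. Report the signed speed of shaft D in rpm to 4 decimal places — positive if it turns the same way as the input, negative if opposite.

-788.1279 rpm (opposite to input, |ω| = 788.1279 rpm)

Stage 1 [51T→49T]: ω = 1329.0000×51/49 = 1383.2449 rpm, dir flips to −; running = −1383.2449
Stage 2 [49T→66T]: ω = 1383.2449×49/66 = 1026.9545 rpm, dir flips to +; running = +1026.9545
Stage 3 [66T→86T]: ω = 1026.9545×66/86 = 788.1279 rpm, dir flips to −; running = −788.1279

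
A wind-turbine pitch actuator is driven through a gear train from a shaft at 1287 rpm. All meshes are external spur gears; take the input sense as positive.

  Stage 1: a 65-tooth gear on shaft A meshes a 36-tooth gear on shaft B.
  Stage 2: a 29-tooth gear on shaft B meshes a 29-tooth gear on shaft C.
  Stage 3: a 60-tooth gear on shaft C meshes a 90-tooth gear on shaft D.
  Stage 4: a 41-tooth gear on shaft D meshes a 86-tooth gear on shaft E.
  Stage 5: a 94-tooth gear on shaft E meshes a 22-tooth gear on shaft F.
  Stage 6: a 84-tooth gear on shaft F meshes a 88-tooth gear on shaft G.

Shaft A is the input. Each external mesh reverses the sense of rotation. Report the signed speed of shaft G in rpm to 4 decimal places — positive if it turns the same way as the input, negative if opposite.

+3012.2106 rpm (same as input, |ω| = 3012.2106 rpm)

Stage 1 [65T→36T]: ω = 1287.0000×65/36 = 2323.7500 rpm, dir flips to −; running = −2323.7500
Stage 2 [29T→29T]: ω = 2323.7500×29/29 = 2323.7500 rpm, dir flips to +; running = +2323.7500
Stage 3 [60T→90T]: ω = 2323.7500×60/90 = 1549.1667 rpm, dir flips to −; running = −1549.1667
Stage 4 [41T→86T]: ω = 1549.1667×41/86 = 738.5562 rpm, dir flips to +; running = +738.5562
Stage 5 [94T→22T]: ω = 738.5562×94/22 = 3155.6492 rpm, dir flips to −; running = −3155.6492
Stage 6 [84T→88T]: ω = 3155.6492×84/88 = 3012.2106 rpm, dir flips to +; running = +3012.2106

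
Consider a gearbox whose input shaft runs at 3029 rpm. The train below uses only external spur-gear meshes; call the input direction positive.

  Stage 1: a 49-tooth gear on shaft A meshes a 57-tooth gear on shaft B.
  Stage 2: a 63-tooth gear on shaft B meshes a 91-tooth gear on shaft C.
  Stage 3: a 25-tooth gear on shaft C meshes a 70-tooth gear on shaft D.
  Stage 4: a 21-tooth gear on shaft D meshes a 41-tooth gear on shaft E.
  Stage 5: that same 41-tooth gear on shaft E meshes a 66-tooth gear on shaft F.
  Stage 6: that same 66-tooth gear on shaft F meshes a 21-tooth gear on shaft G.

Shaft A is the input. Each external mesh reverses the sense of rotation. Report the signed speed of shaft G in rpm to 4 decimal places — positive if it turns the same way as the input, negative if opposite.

Stage 1 [49T→57T]: ω = 3029.0000×49/57 = 2603.8772 rpm, dir flips to −; running = −2603.8772
Stage 2 [63T→91T]: ω = 2603.8772×63/91 = 1802.6842 rpm, dir flips to +; running = +1802.6842
Stage 3 [25T→70T]: ω = 1802.6842×25/70 = 643.8158 rpm, dir flips to −; running = −643.8158
Stage 4 [21T→41T]: ω = 643.8158×21/41 = 329.7593 rpm, dir flips to +; running = +329.7593
Stage 5 [41T→66T]: ω = 329.7593×41/66 = 204.8505 rpm, dir flips to −; running = −204.8505
Stage 6 [66T→21T]: ω = 204.8505×66/21 = 643.8158 rpm, dir flips to +; running = +643.8158

+643.8158 rpm (same as input, |ω| = 643.8158 rpm)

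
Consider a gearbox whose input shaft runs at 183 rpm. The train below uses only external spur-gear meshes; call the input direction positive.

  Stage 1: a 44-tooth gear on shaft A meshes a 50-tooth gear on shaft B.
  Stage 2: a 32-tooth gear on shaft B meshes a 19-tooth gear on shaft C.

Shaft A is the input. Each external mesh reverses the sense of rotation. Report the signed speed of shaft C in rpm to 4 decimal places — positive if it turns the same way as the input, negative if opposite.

Stage 1 [44T→50T]: ω = 183.0000×44/50 = 161.0400 rpm, dir flips to −; running = −161.0400
Stage 2 [32T→19T]: ω = 161.0400×32/19 = 271.2253 rpm, dir flips to +; running = +271.2253

+271.2253 rpm (same as input, |ω| = 271.2253 rpm)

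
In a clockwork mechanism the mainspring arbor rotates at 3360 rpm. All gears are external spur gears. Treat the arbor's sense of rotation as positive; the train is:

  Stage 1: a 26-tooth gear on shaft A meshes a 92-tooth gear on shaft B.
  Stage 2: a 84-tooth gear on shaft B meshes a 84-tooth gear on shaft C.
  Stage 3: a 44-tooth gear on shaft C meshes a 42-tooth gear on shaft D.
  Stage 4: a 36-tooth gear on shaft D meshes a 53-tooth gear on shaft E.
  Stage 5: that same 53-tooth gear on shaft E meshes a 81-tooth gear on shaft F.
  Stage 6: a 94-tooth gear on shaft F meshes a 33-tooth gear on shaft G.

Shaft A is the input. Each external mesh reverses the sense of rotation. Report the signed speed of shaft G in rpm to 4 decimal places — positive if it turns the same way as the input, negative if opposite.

Stage 1 [26T→92T]: ω = 3360.0000×26/92 = 949.5652 rpm, dir flips to −; running = −949.5652
Stage 2 [84T→84T]: ω = 949.5652×84/84 = 949.5652 rpm, dir flips to +; running = +949.5652
Stage 3 [44T→42T]: ω = 949.5652×44/42 = 994.7826 rpm, dir flips to −; running = −994.7826
Stage 4 [36T→53T]: ω = 994.7826×36/53 = 675.7014 rpm, dir flips to +; running = +675.7014
Stage 5 [53T→81T]: ω = 675.7014×53/81 = 442.1256 rpm, dir flips to −; running = −442.1256
Stage 6 [94T→33T]: ω = 442.1256×94/33 = 1259.3881 rpm, dir flips to +; running = +1259.3881

+1259.3881 rpm (same as input, |ω| = 1259.3881 rpm)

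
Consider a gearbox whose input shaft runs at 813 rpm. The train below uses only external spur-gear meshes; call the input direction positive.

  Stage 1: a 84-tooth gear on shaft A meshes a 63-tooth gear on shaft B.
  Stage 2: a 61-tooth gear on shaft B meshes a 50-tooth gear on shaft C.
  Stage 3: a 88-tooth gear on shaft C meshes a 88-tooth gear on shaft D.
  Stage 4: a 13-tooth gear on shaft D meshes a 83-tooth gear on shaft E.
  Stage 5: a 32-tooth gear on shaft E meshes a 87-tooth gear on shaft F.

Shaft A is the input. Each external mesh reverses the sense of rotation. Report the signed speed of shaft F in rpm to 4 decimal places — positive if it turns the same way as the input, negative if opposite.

Stage 1 [84T→63T]: ω = 813.0000×84/63 = 1084.0000 rpm, dir flips to −; running = −1084.0000
Stage 2 [61T→50T]: ω = 1084.0000×61/50 = 1322.4800 rpm, dir flips to +; running = +1322.4800
Stage 3 [88T→88T]: ω = 1322.4800×88/88 = 1322.4800 rpm, dir flips to −; running = −1322.4800
Stage 4 [13T→83T]: ω = 1322.4800×13/83 = 207.1354 rpm, dir flips to +; running = +207.1354
Stage 5 [32T→87T]: ω = 207.1354×32/87 = 76.1877 rpm, dir flips to −; running = −76.1877

-76.1877 rpm (opposite to input, |ω| = 76.1877 rpm)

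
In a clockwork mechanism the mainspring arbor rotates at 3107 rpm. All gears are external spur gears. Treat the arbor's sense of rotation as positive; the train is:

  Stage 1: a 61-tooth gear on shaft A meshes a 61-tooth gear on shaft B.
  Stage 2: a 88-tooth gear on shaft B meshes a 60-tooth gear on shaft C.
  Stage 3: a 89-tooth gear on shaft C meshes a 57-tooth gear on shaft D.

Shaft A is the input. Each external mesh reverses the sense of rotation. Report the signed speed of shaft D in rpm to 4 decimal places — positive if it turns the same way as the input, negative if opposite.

-7115.2117 rpm (opposite to input, |ω| = 7115.2117 rpm)

Stage 1 [61T→61T]: ω = 3107.0000×61/61 = 3107.0000 rpm, dir flips to −; running = −3107.0000
Stage 2 [88T→60T]: ω = 3107.0000×88/60 = 4556.9333 rpm, dir flips to +; running = +4556.9333
Stage 3 [89T→57T]: ω = 4556.9333×89/57 = 7115.2117 rpm, dir flips to −; running = −7115.2117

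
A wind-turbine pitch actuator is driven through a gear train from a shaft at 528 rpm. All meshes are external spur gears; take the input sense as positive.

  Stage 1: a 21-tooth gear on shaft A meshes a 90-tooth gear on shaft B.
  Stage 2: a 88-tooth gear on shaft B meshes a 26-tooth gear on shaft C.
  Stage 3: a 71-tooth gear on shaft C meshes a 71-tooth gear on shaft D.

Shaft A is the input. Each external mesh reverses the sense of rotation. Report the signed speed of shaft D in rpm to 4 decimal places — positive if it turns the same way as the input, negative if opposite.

-416.9846 rpm (opposite to input, |ω| = 416.9846 rpm)

Stage 1 [21T→90T]: ω = 528.0000×21/90 = 123.2000 rpm, dir flips to −; running = −123.2000
Stage 2 [88T→26T]: ω = 123.2000×88/26 = 416.9846 rpm, dir flips to +; running = +416.9846
Stage 3 [71T→71T]: ω = 416.9846×71/71 = 416.9846 rpm, dir flips to −; running = −416.9846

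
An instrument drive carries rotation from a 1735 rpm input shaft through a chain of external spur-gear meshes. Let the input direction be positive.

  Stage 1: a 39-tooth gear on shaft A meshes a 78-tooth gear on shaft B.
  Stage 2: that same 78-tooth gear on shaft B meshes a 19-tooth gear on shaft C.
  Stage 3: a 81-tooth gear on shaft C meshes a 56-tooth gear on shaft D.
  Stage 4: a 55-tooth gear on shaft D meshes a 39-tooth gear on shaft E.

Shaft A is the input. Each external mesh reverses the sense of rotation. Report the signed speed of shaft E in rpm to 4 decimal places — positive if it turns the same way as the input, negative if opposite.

+7264.4972 rpm (same as input, |ω| = 7264.4972 rpm)

Stage 1 [39T→78T]: ω = 1735.0000×39/78 = 867.5000 rpm, dir flips to −; running = −867.5000
Stage 2 [78T→19T]: ω = 867.5000×78/19 = 3561.3158 rpm, dir flips to +; running = +3561.3158
Stage 3 [81T→56T]: ω = 3561.3158×81/56 = 5151.1889 rpm, dir flips to −; running = −5151.1889
Stage 4 [55T→39T]: ω = 5151.1889×55/39 = 7264.4972 rpm, dir flips to +; running = +7264.4972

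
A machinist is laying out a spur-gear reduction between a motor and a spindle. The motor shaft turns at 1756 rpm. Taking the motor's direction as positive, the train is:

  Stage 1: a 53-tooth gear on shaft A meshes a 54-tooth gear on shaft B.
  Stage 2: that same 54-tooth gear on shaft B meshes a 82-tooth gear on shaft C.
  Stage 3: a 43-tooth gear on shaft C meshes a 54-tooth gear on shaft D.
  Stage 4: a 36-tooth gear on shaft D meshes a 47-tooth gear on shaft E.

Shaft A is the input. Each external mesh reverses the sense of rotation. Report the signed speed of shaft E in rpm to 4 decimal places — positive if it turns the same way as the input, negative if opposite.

+692.2546 rpm (same as input, |ω| = 692.2546 rpm)

Stage 1 [53T→54T]: ω = 1756.0000×53/54 = 1723.4815 rpm, dir flips to −; running = −1723.4815
Stage 2 [54T→82T]: ω = 1723.4815×54/82 = 1134.9756 rpm, dir flips to +; running = +1134.9756
Stage 3 [43T→54T]: ω = 1134.9756×43/54 = 903.7769 rpm, dir flips to −; running = −903.7769
Stage 4 [36T→47T]: ω = 903.7769×36/47 = 692.2546 rpm, dir flips to +; running = +692.2546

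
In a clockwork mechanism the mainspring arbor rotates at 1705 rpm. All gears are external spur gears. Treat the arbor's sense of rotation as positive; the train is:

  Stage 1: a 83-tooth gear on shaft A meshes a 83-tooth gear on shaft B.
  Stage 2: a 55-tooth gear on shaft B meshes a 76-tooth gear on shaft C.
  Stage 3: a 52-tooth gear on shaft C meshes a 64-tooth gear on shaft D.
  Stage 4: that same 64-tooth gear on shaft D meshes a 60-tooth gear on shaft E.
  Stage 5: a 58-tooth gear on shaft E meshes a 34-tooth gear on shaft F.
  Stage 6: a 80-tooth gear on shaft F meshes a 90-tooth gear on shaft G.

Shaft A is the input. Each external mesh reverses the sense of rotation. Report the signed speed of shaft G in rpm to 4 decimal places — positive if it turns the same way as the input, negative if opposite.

+1621.5193 rpm (same as input, |ω| = 1621.5193 rpm)

Stage 1 [83T→83T]: ω = 1705.0000×83/83 = 1705.0000 rpm, dir flips to −; running = −1705.0000
Stage 2 [55T→76T]: ω = 1705.0000×55/76 = 1233.8816 rpm, dir flips to +; running = +1233.8816
Stage 3 [52T→64T]: ω = 1233.8816×52/64 = 1002.5288 rpm, dir flips to −; running = −1002.5288
Stage 4 [64T→60T]: ω = 1002.5288×64/60 = 1069.3640 rpm, dir flips to +; running = +1069.3640
Stage 5 [58T→34T]: ω = 1069.3640×58/34 = 1824.2092 rpm, dir flips to −; running = −1824.2092
Stage 6 [80T→90T]: ω = 1824.2092×80/90 = 1621.5193 rpm, dir flips to +; running = +1621.5193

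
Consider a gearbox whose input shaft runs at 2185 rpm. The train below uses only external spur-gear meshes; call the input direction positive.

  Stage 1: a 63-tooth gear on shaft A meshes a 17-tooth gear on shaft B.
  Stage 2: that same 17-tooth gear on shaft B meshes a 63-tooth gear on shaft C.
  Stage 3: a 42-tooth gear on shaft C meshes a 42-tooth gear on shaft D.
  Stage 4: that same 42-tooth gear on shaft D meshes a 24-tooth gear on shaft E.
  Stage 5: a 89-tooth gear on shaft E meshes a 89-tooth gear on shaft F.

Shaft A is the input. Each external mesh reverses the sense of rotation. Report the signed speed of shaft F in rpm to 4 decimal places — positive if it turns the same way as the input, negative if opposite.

-3823.7500 rpm (opposite to input, |ω| = 3823.7500 rpm)

Stage 1 [63T→17T]: ω = 2185.0000×63/17 = 8097.3529 rpm, dir flips to −; running = −8097.3529
Stage 2 [17T→63T]: ω = 8097.3529×17/63 = 2185.0000 rpm, dir flips to +; running = +2185.0000
Stage 3 [42T→42T]: ω = 2185.0000×42/42 = 2185.0000 rpm, dir flips to −; running = −2185.0000
Stage 4 [42T→24T]: ω = 2185.0000×42/24 = 3823.7500 rpm, dir flips to +; running = +3823.7500
Stage 5 [89T→89T]: ω = 3823.7500×89/89 = 3823.7500 rpm, dir flips to −; running = −3823.7500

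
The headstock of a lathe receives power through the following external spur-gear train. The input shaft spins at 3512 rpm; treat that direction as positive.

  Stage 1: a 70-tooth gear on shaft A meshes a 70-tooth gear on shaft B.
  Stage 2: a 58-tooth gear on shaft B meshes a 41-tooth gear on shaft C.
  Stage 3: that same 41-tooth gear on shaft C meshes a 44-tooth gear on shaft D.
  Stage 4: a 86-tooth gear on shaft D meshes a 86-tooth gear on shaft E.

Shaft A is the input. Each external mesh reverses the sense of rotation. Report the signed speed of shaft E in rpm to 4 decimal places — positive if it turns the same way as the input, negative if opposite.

Stage 1 [70T→70T]: ω = 3512.0000×70/70 = 3512.0000 rpm, dir flips to −; running = −3512.0000
Stage 2 [58T→41T]: ω = 3512.0000×58/41 = 4968.1951 rpm, dir flips to +; running = +4968.1951
Stage 3 [41T→44T]: ω = 4968.1951×41/44 = 4629.4545 rpm, dir flips to −; running = −4629.4545
Stage 4 [86T→86T]: ω = 4629.4545×86/86 = 4629.4545 rpm, dir flips to +; running = +4629.4545

+4629.4545 rpm (same as input, |ω| = 4629.4545 rpm)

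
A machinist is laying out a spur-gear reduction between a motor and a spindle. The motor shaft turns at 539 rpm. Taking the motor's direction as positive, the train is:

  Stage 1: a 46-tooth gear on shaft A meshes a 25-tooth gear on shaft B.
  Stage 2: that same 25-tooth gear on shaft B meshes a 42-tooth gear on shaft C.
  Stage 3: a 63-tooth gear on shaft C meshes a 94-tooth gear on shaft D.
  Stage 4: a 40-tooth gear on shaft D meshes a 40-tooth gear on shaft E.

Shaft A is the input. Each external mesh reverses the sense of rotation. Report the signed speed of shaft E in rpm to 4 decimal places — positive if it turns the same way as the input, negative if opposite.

+395.6489 rpm (same as input, |ω| = 395.6489 rpm)

Stage 1 [46T→25T]: ω = 539.0000×46/25 = 991.7600 rpm, dir flips to −; running = −991.7600
Stage 2 [25T→42T]: ω = 991.7600×25/42 = 590.3333 rpm, dir flips to +; running = +590.3333
Stage 3 [63T→94T]: ω = 590.3333×63/94 = 395.6489 rpm, dir flips to −; running = −395.6489
Stage 4 [40T→40T]: ω = 395.6489×40/40 = 395.6489 rpm, dir flips to +; running = +395.6489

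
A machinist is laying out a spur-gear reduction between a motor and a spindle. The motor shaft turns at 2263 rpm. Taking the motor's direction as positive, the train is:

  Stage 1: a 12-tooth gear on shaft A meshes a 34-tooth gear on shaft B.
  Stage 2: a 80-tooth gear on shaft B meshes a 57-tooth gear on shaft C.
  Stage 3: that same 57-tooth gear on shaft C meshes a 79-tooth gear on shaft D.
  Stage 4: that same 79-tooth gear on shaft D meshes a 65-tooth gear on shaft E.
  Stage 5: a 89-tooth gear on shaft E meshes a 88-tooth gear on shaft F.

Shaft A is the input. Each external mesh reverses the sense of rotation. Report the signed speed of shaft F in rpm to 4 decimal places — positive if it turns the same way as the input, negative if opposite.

-994.1933 rpm (opposite to input, |ω| = 994.1933 rpm)

Stage 1 [12T→34T]: ω = 2263.0000×12/34 = 798.7059 rpm, dir flips to −; running = −798.7059
Stage 2 [80T→57T]: ω = 798.7059×80/57 = 1120.9907 rpm, dir flips to +; running = +1120.9907
Stage 3 [57T→79T]: ω = 1120.9907×57/79 = 808.8161 rpm, dir flips to −; running = −808.8161
Stage 4 [79T→65T]: ω = 808.8161×79/65 = 983.0226 rpm, dir flips to +; running = +983.0226
Stage 5 [89T→88T]: ω = 983.0226×89/88 = 994.1933 rpm, dir flips to −; running = −994.1933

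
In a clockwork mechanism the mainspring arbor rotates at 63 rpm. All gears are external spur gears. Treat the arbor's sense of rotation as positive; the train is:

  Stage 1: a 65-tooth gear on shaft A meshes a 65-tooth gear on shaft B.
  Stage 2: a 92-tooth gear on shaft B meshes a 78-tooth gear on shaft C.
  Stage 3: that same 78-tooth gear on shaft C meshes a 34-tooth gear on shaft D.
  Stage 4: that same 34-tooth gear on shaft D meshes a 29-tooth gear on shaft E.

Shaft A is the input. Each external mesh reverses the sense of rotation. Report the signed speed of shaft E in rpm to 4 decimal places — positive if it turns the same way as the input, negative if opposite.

+199.8621 rpm (same as input, |ω| = 199.8621 rpm)

Stage 1 [65T→65T]: ω = 63.0000×65/65 = 63.0000 rpm, dir flips to −; running = −63.0000
Stage 2 [92T→78T]: ω = 63.0000×92/78 = 74.3077 rpm, dir flips to +; running = +74.3077
Stage 3 [78T→34T]: ω = 74.3077×78/34 = 170.4706 rpm, dir flips to −; running = −170.4706
Stage 4 [34T→29T]: ω = 170.4706×34/29 = 199.8621 rpm, dir flips to +; running = +199.8621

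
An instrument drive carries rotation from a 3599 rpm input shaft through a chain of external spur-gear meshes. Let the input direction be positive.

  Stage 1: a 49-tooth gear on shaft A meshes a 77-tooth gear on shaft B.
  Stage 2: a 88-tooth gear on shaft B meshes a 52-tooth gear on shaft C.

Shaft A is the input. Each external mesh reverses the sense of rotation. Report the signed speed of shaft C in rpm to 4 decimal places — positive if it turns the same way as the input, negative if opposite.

Stage 1 [49T→77T]: ω = 3599.0000×49/77 = 2290.2727 rpm, dir flips to −; running = −2290.2727
Stage 2 [88T→52T]: ω = 2290.2727×88/52 = 3875.8462 rpm, dir flips to +; running = +3875.8462

+3875.8462 rpm (same as input, |ω| = 3875.8462 rpm)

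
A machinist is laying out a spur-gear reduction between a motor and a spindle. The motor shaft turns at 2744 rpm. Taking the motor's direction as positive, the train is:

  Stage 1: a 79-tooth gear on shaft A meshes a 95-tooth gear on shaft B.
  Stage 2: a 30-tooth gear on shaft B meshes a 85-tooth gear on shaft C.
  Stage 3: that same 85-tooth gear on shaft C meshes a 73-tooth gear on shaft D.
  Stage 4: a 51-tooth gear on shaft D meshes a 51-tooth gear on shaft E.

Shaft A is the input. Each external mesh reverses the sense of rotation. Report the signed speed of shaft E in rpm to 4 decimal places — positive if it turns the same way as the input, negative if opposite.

+937.7477 rpm (same as input, |ω| = 937.7477 rpm)

Stage 1 [79T→95T]: ω = 2744.0000×79/95 = 2281.8526 rpm, dir flips to −; running = −2281.8526
Stage 2 [30T→85T]: ω = 2281.8526×30/85 = 805.3598 rpm, dir flips to +; running = +805.3598
Stage 3 [85T→73T]: ω = 805.3598×85/73 = 937.7477 rpm, dir flips to −; running = −937.7477
Stage 4 [51T→51T]: ω = 937.7477×51/51 = 937.7477 rpm, dir flips to +; running = +937.7477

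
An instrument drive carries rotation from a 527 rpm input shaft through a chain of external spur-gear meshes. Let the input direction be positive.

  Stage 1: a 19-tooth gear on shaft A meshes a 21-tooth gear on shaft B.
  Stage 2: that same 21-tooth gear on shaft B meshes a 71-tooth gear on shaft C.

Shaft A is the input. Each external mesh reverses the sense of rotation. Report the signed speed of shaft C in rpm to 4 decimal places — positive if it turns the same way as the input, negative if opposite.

Stage 1 [19T→21T]: ω = 527.0000×19/21 = 476.8095 rpm, dir flips to −; running = −476.8095
Stage 2 [21T→71T]: ω = 476.8095×21/71 = 141.0282 rpm, dir flips to +; running = +141.0282

+141.0282 rpm (same as input, |ω| = 141.0282 rpm)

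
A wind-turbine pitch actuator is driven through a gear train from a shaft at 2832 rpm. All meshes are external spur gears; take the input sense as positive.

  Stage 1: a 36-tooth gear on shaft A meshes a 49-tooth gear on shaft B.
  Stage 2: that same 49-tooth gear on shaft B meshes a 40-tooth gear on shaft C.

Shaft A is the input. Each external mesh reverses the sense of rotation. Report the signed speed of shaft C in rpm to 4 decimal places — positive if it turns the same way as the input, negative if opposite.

Stage 1 [36T→49T]: ω = 2832.0000×36/49 = 2080.6531 rpm, dir flips to −; running = −2080.6531
Stage 2 [49T→40T]: ω = 2080.6531×49/40 = 2548.8000 rpm, dir flips to +; running = +2548.8000

+2548.8000 rpm (same as input, |ω| = 2548.8000 rpm)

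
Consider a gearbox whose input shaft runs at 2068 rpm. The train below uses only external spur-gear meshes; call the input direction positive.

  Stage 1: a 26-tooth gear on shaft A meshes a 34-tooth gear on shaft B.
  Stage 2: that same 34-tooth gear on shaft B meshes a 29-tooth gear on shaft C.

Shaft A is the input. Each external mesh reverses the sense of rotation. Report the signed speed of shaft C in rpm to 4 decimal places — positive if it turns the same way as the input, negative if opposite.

+1854.0690 rpm (same as input, |ω| = 1854.0690 rpm)

Stage 1 [26T→34T]: ω = 2068.0000×26/34 = 1581.4118 rpm, dir flips to −; running = −1581.4118
Stage 2 [34T→29T]: ω = 1581.4118×34/29 = 1854.0690 rpm, dir flips to +; running = +1854.0690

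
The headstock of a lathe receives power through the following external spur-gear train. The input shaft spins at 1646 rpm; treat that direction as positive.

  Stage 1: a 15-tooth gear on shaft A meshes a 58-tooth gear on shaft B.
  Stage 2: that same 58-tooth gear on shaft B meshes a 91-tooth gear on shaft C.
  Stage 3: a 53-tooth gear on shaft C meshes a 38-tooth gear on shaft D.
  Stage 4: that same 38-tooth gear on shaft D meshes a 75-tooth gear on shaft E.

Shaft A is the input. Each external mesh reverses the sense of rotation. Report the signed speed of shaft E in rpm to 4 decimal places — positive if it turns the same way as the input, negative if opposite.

Stage 1 [15T→58T]: ω = 1646.0000×15/58 = 425.6897 rpm, dir flips to −; running = −425.6897
Stage 2 [58T→91T]: ω = 425.6897×58/91 = 271.3187 rpm, dir flips to +; running = +271.3187
Stage 3 [53T→38T]: ω = 271.3187×53/38 = 378.4182 rpm, dir flips to −; running = −378.4182
Stage 4 [38T→75T]: ω = 378.4182×38/75 = 191.7319 rpm, dir flips to +; running = +191.7319

+191.7319 rpm (same as input, |ω| = 191.7319 rpm)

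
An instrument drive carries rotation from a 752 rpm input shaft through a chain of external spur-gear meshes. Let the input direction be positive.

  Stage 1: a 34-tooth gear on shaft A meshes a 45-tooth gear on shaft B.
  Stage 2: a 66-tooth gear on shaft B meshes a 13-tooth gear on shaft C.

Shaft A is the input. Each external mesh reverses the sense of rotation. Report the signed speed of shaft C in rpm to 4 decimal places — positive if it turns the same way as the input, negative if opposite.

Stage 1 [34T→45T]: ω = 752.0000×34/45 = 568.1778 rpm, dir flips to −; running = −568.1778
Stage 2 [66T→13T]: ω = 568.1778×66/13 = 2884.5949 rpm, dir flips to +; running = +2884.5949

+2884.5949 rpm (same as input, |ω| = 2884.5949 rpm)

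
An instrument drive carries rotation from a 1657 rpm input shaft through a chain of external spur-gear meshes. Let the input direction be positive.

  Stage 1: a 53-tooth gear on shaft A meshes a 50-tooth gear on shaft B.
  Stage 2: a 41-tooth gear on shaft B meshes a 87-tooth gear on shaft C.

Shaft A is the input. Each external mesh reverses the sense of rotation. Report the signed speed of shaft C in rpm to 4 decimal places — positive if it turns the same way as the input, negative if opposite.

Stage 1 [53T→50T]: ω = 1657.0000×53/50 = 1756.4200 rpm, dir flips to −; running = −1756.4200
Stage 2 [41T→87T]: ω = 1756.4200×41/87 = 827.7382 rpm, dir flips to +; running = +827.7382

+827.7382 rpm (same as input, |ω| = 827.7382 rpm)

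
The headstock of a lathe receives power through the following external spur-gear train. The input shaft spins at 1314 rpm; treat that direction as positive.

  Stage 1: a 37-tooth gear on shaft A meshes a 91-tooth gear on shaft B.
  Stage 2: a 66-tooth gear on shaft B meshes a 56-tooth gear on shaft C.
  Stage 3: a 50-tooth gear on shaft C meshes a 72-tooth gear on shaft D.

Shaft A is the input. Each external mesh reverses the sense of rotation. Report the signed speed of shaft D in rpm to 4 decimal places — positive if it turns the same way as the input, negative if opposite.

Stage 1 [37T→91T]: ω = 1314.0000×37/91 = 534.2637 rpm, dir flips to −; running = −534.2637
Stage 2 [66T→56T]: ω = 534.2637×66/56 = 629.6680 rpm, dir flips to +; running = +629.6680
Stage 3 [50T→72T]: ω = 629.6680×50/72 = 437.2694 rpm, dir flips to −; running = −437.2694

-437.2694 rpm (opposite to input, |ω| = 437.2694 rpm)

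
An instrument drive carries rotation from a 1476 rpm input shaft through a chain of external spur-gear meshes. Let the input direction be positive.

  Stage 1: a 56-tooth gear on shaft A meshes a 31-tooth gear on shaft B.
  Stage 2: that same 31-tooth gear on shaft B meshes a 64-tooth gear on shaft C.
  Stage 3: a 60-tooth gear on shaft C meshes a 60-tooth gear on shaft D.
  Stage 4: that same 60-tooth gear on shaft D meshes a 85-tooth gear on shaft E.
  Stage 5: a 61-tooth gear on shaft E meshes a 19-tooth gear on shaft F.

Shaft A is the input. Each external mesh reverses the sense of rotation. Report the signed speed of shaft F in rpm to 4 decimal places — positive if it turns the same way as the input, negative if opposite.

Stage 1 [56T→31T]: ω = 1476.0000×56/31 = 2666.3226 rpm, dir flips to −; running = −2666.3226
Stage 2 [31T→64T]: ω = 2666.3226×31/64 = 1291.5000 rpm, dir flips to +; running = +1291.5000
Stage 3 [60T→60T]: ω = 1291.5000×60/60 = 1291.5000 rpm, dir flips to −; running = −1291.5000
Stage 4 [60T→85T]: ω = 1291.5000×60/85 = 911.6471 rpm, dir flips to +; running = +911.6471
Stage 5 [61T→19T]: ω = 911.6471×61/19 = 2926.8669 rpm, dir flips to −; running = −2926.8669

-2926.8669 rpm (opposite to input, |ω| = 2926.8669 rpm)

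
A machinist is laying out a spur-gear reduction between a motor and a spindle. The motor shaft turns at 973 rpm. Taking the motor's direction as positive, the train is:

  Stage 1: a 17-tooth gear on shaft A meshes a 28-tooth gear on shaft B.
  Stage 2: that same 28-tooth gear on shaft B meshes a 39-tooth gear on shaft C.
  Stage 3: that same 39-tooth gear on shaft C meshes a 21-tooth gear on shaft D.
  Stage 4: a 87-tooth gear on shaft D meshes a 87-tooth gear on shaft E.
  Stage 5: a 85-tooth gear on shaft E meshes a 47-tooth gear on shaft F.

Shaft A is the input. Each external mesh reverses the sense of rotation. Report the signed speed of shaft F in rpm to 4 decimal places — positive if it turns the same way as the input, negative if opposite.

Stage 1 [17T→28T]: ω = 973.0000×17/28 = 590.7500 rpm, dir flips to −; running = −590.7500
Stage 2 [28T→39T]: ω = 590.7500×28/39 = 424.1282 rpm, dir flips to +; running = +424.1282
Stage 3 [39T→21T]: ω = 424.1282×39/21 = 787.6667 rpm, dir flips to −; running = −787.6667
Stage 4 [87T→87T]: ω = 787.6667×87/87 = 787.6667 rpm, dir flips to +; running = +787.6667
Stage 5 [85T→47T]: ω = 787.6667×85/47 = 1424.5035 rpm, dir flips to −; running = −1424.5035

-1424.5035 rpm (opposite to input, |ω| = 1424.5035 rpm)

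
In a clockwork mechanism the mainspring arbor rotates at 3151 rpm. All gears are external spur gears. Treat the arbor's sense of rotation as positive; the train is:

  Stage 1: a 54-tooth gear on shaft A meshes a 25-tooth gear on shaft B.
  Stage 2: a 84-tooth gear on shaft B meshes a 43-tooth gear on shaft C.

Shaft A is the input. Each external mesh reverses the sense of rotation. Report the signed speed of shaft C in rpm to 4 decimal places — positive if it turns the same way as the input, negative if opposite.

+13295.7544 rpm (same as input, |ω| = 13295.7544 rpm)

Stage 1 [54T→25T]: ω = 3151.0000×54/25 = 6806.1600 rpm, dir flips to −; running = −6806.1600
Stage 2 [84T→43T]: ω = 6806.1600×84/43 = 13295.7544 rpm, dir flips to +; running = +13295.7544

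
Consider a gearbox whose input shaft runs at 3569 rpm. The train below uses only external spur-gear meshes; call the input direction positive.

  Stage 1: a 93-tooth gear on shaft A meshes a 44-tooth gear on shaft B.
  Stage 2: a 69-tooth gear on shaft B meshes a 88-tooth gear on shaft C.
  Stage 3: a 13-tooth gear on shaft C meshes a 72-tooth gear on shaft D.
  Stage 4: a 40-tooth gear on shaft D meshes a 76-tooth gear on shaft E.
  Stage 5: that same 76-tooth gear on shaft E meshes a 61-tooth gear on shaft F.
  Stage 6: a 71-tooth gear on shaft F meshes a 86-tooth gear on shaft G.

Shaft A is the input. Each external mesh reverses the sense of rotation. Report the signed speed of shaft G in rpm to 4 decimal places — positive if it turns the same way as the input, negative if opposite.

Stage 1 [93T→44T]: ω = 3569.0000×93/44 = 7543.5682 rpm, dir flips to −; running = −7543.5682
Stage 2 [69T→88T]: ω = 7543.5682×69/88 = 5914.8432 rpm, dir flips to +; running = +5914.8432
Stage 3 [13T→72T]: ω = 5914.8432×13/72 = 1067.9578 rpm, dir flips to −; running = −1067.9578
Stage 4 [40T→76T]: ω = 1067.9578×40/76 = 562.0831 rpm, dir flips to +; running = +562.0831
Stage 5 [76T→61T]: ω = 562.0831×76/61 = 700.3002 rpm, dir flips to −; running = −700.3002
Stage 6 [71T→86T]: ω = 700.3002×71/86 = 578.1548 rpm, dir flips to +; running = +578.1548

+578.1548 rpm (same as input, |ω| = 578.1548 rpm)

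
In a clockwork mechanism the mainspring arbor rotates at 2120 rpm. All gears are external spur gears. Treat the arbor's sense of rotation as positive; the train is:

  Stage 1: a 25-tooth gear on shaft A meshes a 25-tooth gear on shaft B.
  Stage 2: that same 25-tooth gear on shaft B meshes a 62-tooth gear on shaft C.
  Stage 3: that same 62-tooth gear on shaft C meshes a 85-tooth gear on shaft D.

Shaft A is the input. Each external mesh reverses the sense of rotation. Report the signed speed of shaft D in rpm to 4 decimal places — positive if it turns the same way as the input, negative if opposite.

-623.5294 rpm (opposite to input, |ω| = 623.5294 rpm)

Stage 1 [25T→25T]: ω = 2120.0000×25/25 = 2120.0000 rpm, dir flips to −; running = −2120.0000
Stage 2 [25T→62T]: ω = 2120.0000×25/62 = 854.8387 rpm, dir flips to +; running = +854.8387
Stage 3 [62T→85T]: ω = 854.8387×62/85 = 623.5294 rpm, dir flips to −; running = −623.5294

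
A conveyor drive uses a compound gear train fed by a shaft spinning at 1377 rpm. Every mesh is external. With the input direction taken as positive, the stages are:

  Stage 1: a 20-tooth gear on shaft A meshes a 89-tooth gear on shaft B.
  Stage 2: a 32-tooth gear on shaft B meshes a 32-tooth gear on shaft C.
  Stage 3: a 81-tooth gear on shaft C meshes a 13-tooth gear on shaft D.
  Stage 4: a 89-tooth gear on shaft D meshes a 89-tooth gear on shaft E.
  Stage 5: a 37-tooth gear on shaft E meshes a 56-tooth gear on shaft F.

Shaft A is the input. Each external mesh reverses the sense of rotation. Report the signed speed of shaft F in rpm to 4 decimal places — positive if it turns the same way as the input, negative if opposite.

Stage 1 [20T→89T]: ω = 1377.0000×20/89 = 309.4382 rpm, dir flips to −; running = −309.4382
Stage 2 [32T→32T]: ω = 309.4382×32/32 = 309.4382 rpm, dir flips to +; running = +309.4382
Stage 3 [81T→13T]: ω = 309.4382×81/13 = 1928.0380 rpm, dir flips to −; running = −1928.0380
Stage 4 [89T→89T]: ω = 1928.0380×89/89 = 1928.0380 rpm, dir flips to +; running = +1928.0380
Stage 5 [37T→56T]: ω = 1928.0380×37/56 = 1273.8823 rpm, dir flips to −; running = −1273.8823

-1273.8823 rpm (opposite to input, |ω| = 1273.8823 rpm)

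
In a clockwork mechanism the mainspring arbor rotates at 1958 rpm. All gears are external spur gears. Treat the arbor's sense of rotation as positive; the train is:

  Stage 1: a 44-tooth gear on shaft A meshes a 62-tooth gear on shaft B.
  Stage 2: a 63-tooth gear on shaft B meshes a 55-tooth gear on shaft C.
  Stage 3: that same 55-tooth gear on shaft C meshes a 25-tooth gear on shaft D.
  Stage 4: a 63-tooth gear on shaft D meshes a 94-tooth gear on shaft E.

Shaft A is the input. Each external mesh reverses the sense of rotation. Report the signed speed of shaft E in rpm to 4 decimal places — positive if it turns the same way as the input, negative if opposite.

Stage 1 [44T→62T]: ω = 1958.0000×44/62 = 1389.5484 rpm, dir flips to −; running = −1389.5484
Stage 2 [63T→55T]: ω = 1389.5484×63/55 = 1591.6645 rpm, dir flips to +; running = +1591.6645
Stage 3 [55T→25T]: ω = 1591.6645×55/25 = 3501.6619 rpm, dir flips to −; running = −3501.6619
Stage 4 [63T→94T]: ω = 3501.6619×63/94 = 2346.8585 rpm, dir flips to +; running = +2346.8585

+2346.8585 rpm (same as input, |ω| = 2346.8585 rpm)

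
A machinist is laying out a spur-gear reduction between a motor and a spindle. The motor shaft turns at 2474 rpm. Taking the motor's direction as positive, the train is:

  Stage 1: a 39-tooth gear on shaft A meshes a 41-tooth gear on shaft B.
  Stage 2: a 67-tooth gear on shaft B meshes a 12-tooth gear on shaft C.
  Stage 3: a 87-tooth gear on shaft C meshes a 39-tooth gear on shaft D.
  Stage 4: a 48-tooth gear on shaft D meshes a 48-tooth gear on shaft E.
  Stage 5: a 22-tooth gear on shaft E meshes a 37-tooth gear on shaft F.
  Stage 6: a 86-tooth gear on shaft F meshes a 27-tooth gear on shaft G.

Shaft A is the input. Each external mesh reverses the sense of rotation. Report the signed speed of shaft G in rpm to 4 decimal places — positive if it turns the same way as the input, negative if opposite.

Stage 1 [39T→41T]: ω = 2474.0000×39/41 = 2353.3171 rpm, dir flips to −; running = −2353.3171
Stage 2 [67T→12T]: ω = 2353.3171×67/12 = 13139.3537 rpm, dir flips to +; running = +13139.3537
Stage 3 [87T→39T]: ω = 13139.3537×87/39 = 29310.8659 rpm, dir flips to −; running = −29310.8659
Stage 4 [48T→48T]: ω = 29310.8659×48/48 = 29310.8659 rpm, dir flips to +; running = +29310.8659
Stage 5 [22T→37T]: ω = 29310.8659×22/37 = 17428.0824 rpm, dir flips to −; running = −17428.0824
Stage 6 [86T→27T]: ω = 17428.0824×86/27 = 55511.6699 rpm, dir flips to +; running = +55511.6699

+55511.6699 rpm (same as input, |ω| = 55511.6699 rpm)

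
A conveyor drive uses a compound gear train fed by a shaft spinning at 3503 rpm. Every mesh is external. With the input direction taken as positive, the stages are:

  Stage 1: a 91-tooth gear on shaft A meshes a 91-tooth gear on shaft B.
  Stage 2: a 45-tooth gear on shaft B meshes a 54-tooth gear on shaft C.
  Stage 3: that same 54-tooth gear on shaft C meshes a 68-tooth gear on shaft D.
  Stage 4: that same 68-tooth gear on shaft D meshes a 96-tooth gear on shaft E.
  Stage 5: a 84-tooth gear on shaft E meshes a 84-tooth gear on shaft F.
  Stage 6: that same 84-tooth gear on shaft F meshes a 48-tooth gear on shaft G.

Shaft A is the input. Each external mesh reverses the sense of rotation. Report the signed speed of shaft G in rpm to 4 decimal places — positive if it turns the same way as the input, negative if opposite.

Stage 1 [91T→91T]: ω = 3503.0000×91/91 = 3503.0000 rpm, dir flips to −; running = −3503.0000
Stage 2 [45T→54T]: ω = 3503.0000×45/54 = 2919.1667 rpm, dir flips to +; running = +2919.1667
Stage 3 [54T→68T]: ω = 2919.1667×54/68 = 2318.1618 rpm, dir flips to −; running = −2318.1618
Stage 4 [68T→96T]: ω = 2318.1618×68/96 = 1642.0312 rpm, dir flips to +; running = +1642.0312
Stage 5 [84T→84T]: ω = 1642.0312×84/84 = 1642.0312 rpm, dir flips to −; running = −1642.0312
Stage 6 [84T→48T]: ω = 1642.0312×84/48 = 2873.5547 rpm, dir flips to +; running = +2873.5547

+2873.5547 rpm (same as input, |ω| = 2873.5547 rpm)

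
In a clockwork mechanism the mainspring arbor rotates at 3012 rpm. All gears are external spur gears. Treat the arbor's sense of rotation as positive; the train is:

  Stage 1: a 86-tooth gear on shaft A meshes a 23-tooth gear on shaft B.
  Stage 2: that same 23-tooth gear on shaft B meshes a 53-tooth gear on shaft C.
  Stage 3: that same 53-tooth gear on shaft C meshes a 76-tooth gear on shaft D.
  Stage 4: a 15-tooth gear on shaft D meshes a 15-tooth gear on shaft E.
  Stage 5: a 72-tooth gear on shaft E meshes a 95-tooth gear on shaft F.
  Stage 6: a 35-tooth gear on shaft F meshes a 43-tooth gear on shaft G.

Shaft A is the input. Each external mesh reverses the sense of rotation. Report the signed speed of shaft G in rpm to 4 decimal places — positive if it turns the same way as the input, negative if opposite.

+2102.5596 rpm (same as input, |ω| = 2102.5596 rpm)

Stage 1 [86T→23T]: ω = 3012.0000×86/23 = 11262.2609 rpm, dir flips to −; running = −11262.2609
Stage 2 [23T→53T]: ω = 11262.2609×23/53 = 4887.3962 rpm, dir flips to +; running = +4887.3962
Stage 3 [53T→76T]: ω = 4887.3962×53/76 = 3408.3158 rpm, dir flips to −; running = −3408.3158
Stage 4 [15T→15T]: ω = 3408.3158×15/15 = 3408.3158 rpm, dir flips to +; running = +3408.3158
Stage 5 [72T→95T]: ω = 3408.3158×72/95 = 2583.1446 rpm, dir flips to −; running = −2583.1446
Stage 6 [35T→43T]: ω = 2583.1446×35/43 = 2102.5596 rpm, dir flips to +; running = +2102.5596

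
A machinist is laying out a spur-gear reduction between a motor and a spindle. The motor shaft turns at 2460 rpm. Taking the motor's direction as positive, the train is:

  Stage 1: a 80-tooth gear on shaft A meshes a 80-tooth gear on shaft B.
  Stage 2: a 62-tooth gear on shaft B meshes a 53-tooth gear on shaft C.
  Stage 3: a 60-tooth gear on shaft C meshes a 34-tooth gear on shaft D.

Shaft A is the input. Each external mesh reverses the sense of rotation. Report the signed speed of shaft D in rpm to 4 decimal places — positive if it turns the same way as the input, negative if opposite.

-5078.3574 rpm (opposite to input, |ω| = 5078.3574 rpm)

Stage 1 [80T→80T]: ω = 2460.0000×80/80 = 2460.0000 rpm, dir flips to −; running = −2460.0000
Stage 2 [62T→53T]: ω = 2460.0000×62/53 = 2877.7358 rpm, dir flips to +; running = +2877.7358
Stage 3 [60T→34T]: ω = 2877.7358×60/34 = 5078.3574 rpm, dir flips to −; running = −5078.3574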